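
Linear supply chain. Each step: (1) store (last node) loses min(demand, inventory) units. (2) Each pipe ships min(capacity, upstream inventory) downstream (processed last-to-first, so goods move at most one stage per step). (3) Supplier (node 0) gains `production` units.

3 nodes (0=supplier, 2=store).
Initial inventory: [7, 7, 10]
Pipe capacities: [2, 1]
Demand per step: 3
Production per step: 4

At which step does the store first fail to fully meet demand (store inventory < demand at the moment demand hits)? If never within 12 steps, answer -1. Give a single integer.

Step 1: demand=3,sold=3 ship[1->2]=1 ship[0->1]=2 prod=4 -> [9 8 8]
Step 2: demand=3,sold=3 ship[1->2]=1 ship[0->1]=2 prod=4 -> [11 9 6]
Step 3: demand=3,sold=3 ship[1->2]=1 ship[0->1]=2 prod=4 -> [13 10 4]
Step 4: demand=3,sold=3 ship[1->2]=1 ship[0->1]=2 prod=4 -> [15 11 2]
Step 5: demand=3,sold=2 ship[1->2]=1 ship[0->1]=2 prod=4 -> [17 12 1]
Step 6: demand=3,sold=1 ship[1->2]=1 ship[0->1]=2 prod=4 -> [19 13 1]
Step 7: demand=3,sold=1 ship[1->2]=1 ship[0->1]=2 prod=4 -> [21 14 1]
Step 8: demand=3,sold=1 ship[1->2]=1 ship[0->1]=2 prod=4 -> [23 15 1]
Step 9: demand=3,sold=1 ship[1->2]=1 ship[0->1]=2 prod=4 -> [25 16 1]
Step 10: demand=3,sold=1 ship[1->2]=1 ship[0->1]=2 prod=4 -> [27 17 1]
Step 11: demand=3,sold=1 ship[1->2]=1 ship[0->1]=2 prod=4 -> [29 18 1]
Step 12: demand=3,sold=1 ship[1->2]=1 ship[0->1]=2 prod=4 -> [31 19 1]
First stockout at step 5

5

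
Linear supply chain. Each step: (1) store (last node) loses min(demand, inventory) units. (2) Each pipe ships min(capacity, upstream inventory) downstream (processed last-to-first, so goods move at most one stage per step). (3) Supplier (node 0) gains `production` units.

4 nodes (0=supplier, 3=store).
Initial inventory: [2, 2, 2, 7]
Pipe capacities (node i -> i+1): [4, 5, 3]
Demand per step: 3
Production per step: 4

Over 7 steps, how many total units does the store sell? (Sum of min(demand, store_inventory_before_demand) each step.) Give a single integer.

Step 1: sold=3 (running total=3) -> [4 2 2 6]
Step 2: sold=3 (running total=6) -> [4 4 2 5]
Step 3: sold=3 (running total=9) -> [4 4 4 4]
Step 4: sold=3 (running total=12) -> [4 4 5 4]
Step 5: sold=3 (running total=15) -> [4 4 6 4]
Step 6: sold=3 (running total=18) -> [4 4 7 4]
Step 7: sold=3 (running total=21) -> [4 4 8 4]

Answer: 21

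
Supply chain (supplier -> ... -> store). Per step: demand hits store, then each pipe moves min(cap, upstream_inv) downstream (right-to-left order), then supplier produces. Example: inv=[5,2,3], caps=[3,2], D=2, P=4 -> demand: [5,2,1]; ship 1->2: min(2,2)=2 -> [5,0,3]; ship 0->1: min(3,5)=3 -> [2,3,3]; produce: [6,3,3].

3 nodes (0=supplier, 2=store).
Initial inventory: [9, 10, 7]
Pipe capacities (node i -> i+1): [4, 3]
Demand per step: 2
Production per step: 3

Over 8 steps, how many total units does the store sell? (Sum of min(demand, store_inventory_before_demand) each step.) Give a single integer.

Step 1: sold=2 (running total=2) -> [8 11 8]
Step 2: sold=2 (running total=4) -> [7 12 9]
Step 3: sold=2 (running total=6) -> [6 13 10]
Step 4: sold=2 (running total=8) -> [5 14 11]
Step 5: sold=2 (running total=10) -> [4 15 12]
Step 6: sold=2 (running total=12) -> [3 16 13]
Step 7: sold=2 (running total=14) -> [3 16 14]
Step 8: sold=2 (running total=16) -> [3 16 15]

Answer: 16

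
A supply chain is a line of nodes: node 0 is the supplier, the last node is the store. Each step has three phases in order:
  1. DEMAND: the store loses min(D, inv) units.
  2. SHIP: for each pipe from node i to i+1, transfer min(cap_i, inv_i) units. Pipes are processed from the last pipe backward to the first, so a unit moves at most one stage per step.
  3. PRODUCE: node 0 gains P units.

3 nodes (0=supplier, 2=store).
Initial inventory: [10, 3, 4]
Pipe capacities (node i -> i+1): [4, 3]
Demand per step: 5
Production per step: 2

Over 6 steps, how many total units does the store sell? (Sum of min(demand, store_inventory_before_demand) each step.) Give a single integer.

Step 1: sold=4 (running total=4) -> [8 4 3]
Step 2: sold=3 (running total=7) -> [6 5 3]
Step 3: sold=3 (running total=10) -> [4 6 3]
Step 4: sold=3 (running total=13) -> [2 7 3]
Step 5: sold=3 (running total=16) -> [2 6 3]
Step 6: sold=3 (running total=19) -> [2 5 3]

Answer: 19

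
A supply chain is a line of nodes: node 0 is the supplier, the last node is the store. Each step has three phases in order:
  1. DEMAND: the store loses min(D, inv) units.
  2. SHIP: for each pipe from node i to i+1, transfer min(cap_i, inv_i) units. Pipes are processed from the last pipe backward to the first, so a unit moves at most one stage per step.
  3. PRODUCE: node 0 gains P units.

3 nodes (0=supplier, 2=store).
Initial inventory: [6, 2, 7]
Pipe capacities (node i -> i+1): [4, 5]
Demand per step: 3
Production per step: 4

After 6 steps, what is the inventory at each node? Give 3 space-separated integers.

Step 1: demand=3,sold=3 ship[1->2]=2 ship[0->1]=4 prod=4 -> inv=[6 4 6]
Step 2: demand=3,sold=3 ship[1->2]=4 ship[0->1]=4 prod=4 -> inv=[6 4 7]
Step 3: demand=3,sold=3 ship[1->2]=4 ship[0->1]=4 prod=4 -> inv=[6 4 8]
Step 4: demand=3,sold=3 ship[1->2]=4 ship[0->1]=4 prod=4 -> inv=[6 4 9]
Step 5: demand=3,sold=3 ship[1->2]=4 ship[0->1]=4 prod=4 -> inv=[6 4 10]
Step 6: demand=3,sold=3 ship[1->2]=4 ship[0->1]=4 prod=4 -> inv=[6 4 11]

6 4 11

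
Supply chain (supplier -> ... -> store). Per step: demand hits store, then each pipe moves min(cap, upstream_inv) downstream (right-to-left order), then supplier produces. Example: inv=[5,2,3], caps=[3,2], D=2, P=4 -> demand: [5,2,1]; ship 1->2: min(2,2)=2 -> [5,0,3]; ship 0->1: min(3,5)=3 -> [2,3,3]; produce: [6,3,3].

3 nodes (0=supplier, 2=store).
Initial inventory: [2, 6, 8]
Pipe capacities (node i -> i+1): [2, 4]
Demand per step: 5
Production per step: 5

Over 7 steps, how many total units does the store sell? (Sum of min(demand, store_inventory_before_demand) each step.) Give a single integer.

Answer: 24

Derivation:
Step 1: sold=5 (running total=5) -> [5 4 7]
Step 2: sold=5 (running total=10) -> [8 2 6]
Step 3: sold=5 (running total=15) -> [11 2 3]
Step 4: sold=3 (running total=18) -> [14 2 2]
Step 5: sold=2 (running total=20) -> [17 2 2]
Step 6: sold=2 (running total=22) -> [20 2 2]
Step 7: sold=2 (running total=24) -> [23 2 2]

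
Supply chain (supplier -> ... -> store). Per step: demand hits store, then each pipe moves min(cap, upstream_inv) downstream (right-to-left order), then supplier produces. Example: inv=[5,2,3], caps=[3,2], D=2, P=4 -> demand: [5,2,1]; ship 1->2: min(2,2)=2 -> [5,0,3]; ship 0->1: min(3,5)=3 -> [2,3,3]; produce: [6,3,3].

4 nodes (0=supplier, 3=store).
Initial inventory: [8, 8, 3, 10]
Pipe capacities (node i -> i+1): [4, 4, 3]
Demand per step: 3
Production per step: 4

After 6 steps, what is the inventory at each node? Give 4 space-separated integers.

Step 1: demand=3,sold=3 ship[2->3]=3 ship[1->2]=4 ship[0->1]=4 prod=4 -> inv=[8 8 4 10]
Step 2: demand=3,sold=3 ship[2->3]=3 ship[1->2]=4 ship[0->1]=4 prod=4 -> inv=[8 8 5 10]
Step 3: demand=3,sold=3 ship[2->3]=3 ship[1->2]=4 ship[0->1]=4 prod=4 -> inv=[8 8 6 10]
Step 4: demand=3,sold=3 ship[2->3]=3 ship[1->2]=4 ship[0->1]=4 prod=4 -> inv=[8 8 7 10]
Step 5: demand=3,sold=3 ship[2->3]=3 ship[1->2]=4 ship[0->1]=4 prod=4 -> inv=[8 8 8 10]
Step 6: demand=3,sold=3 ship[2->3]=3 ship[1->2]=4 ship[0->1]=4 prod=4 -> inv=[8 8 9 10]

8 8 9 10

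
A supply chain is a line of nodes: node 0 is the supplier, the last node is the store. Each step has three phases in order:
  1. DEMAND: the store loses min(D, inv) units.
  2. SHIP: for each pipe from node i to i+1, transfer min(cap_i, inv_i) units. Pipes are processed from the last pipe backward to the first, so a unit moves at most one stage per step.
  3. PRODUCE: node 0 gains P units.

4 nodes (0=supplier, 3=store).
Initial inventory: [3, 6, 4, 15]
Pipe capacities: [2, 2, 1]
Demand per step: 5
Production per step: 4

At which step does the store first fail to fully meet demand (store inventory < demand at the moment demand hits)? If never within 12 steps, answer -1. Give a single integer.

Step 1: demand=5,sold=5 ship[2->3]=1 ship[1->2]=2 ship[0->1]=2 prod=4 -> [5 6 5 11]
Step 2: demand=5,sold=5 ship[2->3]=1 ship[1->2]=2 ship[0->1]=2 prod=4 -> [7 6 6 7]
Step 3: demand=5,sold=5 ship[2->3]=1 ship[1->2]=2 ship[0->1]=2 prod=4 -> [9 6 7 3]
Step 4: demand=5,sold=3 ship[2->3]=1 ship[1->2]=2 ship[0->1]=2 prod=4 -> [11 6 8 1]
Step 5: demand=5,sold=1 ship[2->3]=1 ship[1->2]=2 ship[0->1]=2 prod=4 -> [13 6 9 1]
Step 6: demand=5,sold=1 ship[2->3]=1 ship[1->2]=2 ship[0->1]=2 prod=4 -> [15 6 10 1]
Step 7: demand=5,sold=1 ship[2->3]=1 ship[1->2]=2 ship[0->1]=2 prod=4 -> [17 6 11 1]
Step 8: demand=5,sold=1 ship[2->3]=1 ship[1->2]=2 ship[0->1]=2 prod=4 -> [19 6 12 1]
Step 9: demand=5,sold=1 ship[2->3]=1 ship[1->2]=2 ship[0->1]=2 prod=4 -> [21 6 13 1]
Step 10: demand=5,sold=1 ship[2->3]=1 ship[1->2]=2 ship[0->1]=2 prod=4 -> [23 6 14 1]
Step 11: demand=5,sold=1 ship[2->3]=1 ship[1->2]=2 ship[0->1]=2 prod=4 -> [25 6 15 1]
Step 12: demand=5,sold=1 ship[2->3]=1 ship[1->2]=2 ship[0->1]=2 prod=4 -> [27 6 16 1]
First stockout at step 4

4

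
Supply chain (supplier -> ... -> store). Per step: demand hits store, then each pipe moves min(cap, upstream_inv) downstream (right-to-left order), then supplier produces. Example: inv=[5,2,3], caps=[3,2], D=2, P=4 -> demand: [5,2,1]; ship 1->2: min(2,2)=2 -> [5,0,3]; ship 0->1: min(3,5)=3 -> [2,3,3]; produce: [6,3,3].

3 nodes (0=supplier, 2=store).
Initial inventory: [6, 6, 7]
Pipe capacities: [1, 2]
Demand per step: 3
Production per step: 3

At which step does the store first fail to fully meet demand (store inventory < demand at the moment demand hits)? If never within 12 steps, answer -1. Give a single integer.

Step 1: demand=3,sold=3 ship[1->2]=2 ship[0->1]=1 prod=3 -> [8 5 6]
Step 2: demand=3,sold=3 ship[1->2]=2 ship[0->1]=1 prod=3 -> [10 4 5]
Step 3: demand=3,sold=3 ship[1->2]=2 ship[0->1]=1 prod=3 -> [12 3 4]
Step 4: demand=3,sold=3 ship[1->2]=2 ship[0->1]=1 prod=3 -> [14 2 3]
Step 5: demand=3,sold=3 ship[1->2]=2 ship[0->1]=1 prod=3 -> [16 1 2]
Step 6: demand=3,sold=2 ship[1->2]=1 ship[0->1]=1 prod=3 -> [18 1 1]
Step 7: demand=3,sold=1 ship[1->2]=1 ship[0->1]=1 prod=3 -> [20 1 1]
Step 8: demand=3,sold=1 ship[1->2]=1 ship[0->1]=1 prod=3 -> [22 1 1]
Step 9: demand=3,sold=1 ship[1->2]=1 ship[0->1]=1 prod=3 -> [24 1 1]
Step 10: demand=3,sold=1 ship[1->2]=1 ship[0->1]=1 prod=3 -> [26 1 1]
Step 11: demand=3,sold=1 ship[1->2]=1 ship[0->1]=1 prod=3 -> [28 1 1]
Step 12: demand=3,sold=1 ship[1->2]=1 ship[0->1]=1 prod=3 -> [30 1 1]
First stockout at step 6

6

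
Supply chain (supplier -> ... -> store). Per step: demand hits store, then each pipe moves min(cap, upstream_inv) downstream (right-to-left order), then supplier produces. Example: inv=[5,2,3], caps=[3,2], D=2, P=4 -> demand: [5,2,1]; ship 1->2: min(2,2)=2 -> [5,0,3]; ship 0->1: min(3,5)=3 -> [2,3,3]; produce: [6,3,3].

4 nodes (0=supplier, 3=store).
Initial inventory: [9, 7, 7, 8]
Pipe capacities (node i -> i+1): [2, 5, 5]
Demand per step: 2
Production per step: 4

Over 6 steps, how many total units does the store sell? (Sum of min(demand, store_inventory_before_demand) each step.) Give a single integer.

Answer: 12

Derivation:
Step 1: sold=2 (running total=2) -> [11 4 7 11]
Step 2: sold=2 (running total=4) -> [13 2 6 14]
Step 3: sold=2 (running total=6) -> [15 2 3 17]
Step 4: sold=2 (running total=8) -> [17 2 2 18]
Step 5: sold=2 (running total=10) -> [19 2 2 18]
Step 6: sold=2 (running total=12) -> [21 2 2 18]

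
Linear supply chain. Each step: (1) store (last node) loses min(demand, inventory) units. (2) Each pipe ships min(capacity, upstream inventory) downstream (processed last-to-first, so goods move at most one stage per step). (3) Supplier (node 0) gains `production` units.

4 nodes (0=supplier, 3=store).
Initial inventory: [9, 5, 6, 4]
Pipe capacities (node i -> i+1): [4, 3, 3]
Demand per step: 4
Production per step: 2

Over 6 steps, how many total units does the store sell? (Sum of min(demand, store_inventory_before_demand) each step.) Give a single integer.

Answer: 19

Derivation:
Step 1: sold=4 (running total=4) -> [7 6 6 3]
Step 2: sold=3 (running total=7) -> [5 7 6 3]
Step 3: sold=3 (running total=10) -> [3 8 6 3]
Step 4: sold=3 (running total=13) -> [2 8 6 3]
Step 5: sold=3 (running total=16) -> [2 7 6 3]
Step 6: sold=3 (running total=19) -> [2 6 6 3]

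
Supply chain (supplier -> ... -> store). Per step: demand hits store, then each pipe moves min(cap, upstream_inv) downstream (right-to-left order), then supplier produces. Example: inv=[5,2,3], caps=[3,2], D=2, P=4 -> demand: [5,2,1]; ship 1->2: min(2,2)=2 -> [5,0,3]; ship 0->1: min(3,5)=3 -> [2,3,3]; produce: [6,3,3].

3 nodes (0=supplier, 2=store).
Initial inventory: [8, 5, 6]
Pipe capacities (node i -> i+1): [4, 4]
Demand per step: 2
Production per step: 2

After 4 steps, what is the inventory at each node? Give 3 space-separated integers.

Step 1: demand=2,sold=2 ship[1->2]=4 ship[0->1]=4 prod=2 -> inv=[6 5 8]
Step 2: demand=2,sold=2 ship[1->2]=4 ship[0->1]=4 prod=2 -> inv=[4 5 10]
Step 3: demand=2,sold=2 ship[1->2]=4 ship[0->1]=4 prod=2 -> inv=[2 5 12]
Step 4: demand=2,sold=2 ship[1->2]=4 ship[0->1]=2 prod=2 -> inv=[2 3 14]

2 3 14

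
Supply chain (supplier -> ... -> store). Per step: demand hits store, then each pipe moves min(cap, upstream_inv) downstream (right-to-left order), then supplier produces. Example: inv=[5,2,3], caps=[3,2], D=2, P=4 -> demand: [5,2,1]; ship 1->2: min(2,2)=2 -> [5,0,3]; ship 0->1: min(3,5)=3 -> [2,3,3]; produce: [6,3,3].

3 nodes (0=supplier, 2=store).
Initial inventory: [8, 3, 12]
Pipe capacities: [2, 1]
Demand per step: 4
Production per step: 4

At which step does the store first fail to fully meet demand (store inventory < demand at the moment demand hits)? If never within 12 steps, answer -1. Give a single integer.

Step 1: demand=4,sold=4 ship[1->2]=1 ship[0->1]=2 prod=4 -> [10 4 9]
Step 2: demand=4,sold=4 ship[1->2]=1 ship[0->1]=2 prod=4 -> [12 5 6]
Step 3: demand=4,sold=4 ship[1->2]=1 ship[0->1]=2 prod=4 -> [14 6 3]
Step 4: demand=4,sold=3 ship[1->2]=1 ship[0->1]=2 prod=4 -> [16 7 1]
Step 5: demand=4,sold=1 ship[1->2]=1 ship[0->1]=2 prod=4 -> [18 8 1]
Step 6: demand=4,sold=1 ship[1->2]=1 ship[0->1]=2 prod=4 -> [20 9 1]
Step 7: demand=4,sold=1 ship[1->2]=1 ship[0->1]=2 prod=4 -> [22 10 1]
Step 8: demand=4,sold=1 ship[1->2]=1 ship[0->1]=2 prod=4 -> [24 11 1]
Step 9: demand=4,sold=1 ship[1->2]=1 ship[0->1]=2 prod=4 -> [26 12 1]
Step 10: demand=4,sold=1 ship[1->2]=1 ship[0->1]=2 prod=4 -> [28 13 1]
Step 11: demand=4,sold=1 ship[1->2]=1 ship[0->1]=2 prod=4 -> [30 14 1]
Step 12: demand=4,sold=1 ship[1->2]=1 ship[0->1]=2 prod=4 -> [32 15 1]
First stockout at step 4

4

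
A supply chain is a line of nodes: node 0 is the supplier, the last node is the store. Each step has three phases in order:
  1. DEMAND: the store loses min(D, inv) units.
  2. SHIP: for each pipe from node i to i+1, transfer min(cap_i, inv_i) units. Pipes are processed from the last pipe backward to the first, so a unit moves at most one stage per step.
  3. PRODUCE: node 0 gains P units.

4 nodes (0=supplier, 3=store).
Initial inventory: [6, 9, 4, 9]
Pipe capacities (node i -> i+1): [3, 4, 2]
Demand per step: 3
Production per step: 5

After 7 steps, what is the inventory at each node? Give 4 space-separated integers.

Step 1: demand=3,sold=3 ship[2->3]=2 ship[1->2]=4 ship[0->1]=3 prod=5 -> inv=[8 8 6 8]
Step 2: demand=3,sold=3 ship[2->3]=2 ship[1->2]=4 ship[0->1]=3 prod=5 -> inv=[10 7 8 7]
Step 3: demand=3,sold=3 ship[2->3]=2 ship[1->2]=4 ship[0->1]=3 prod=5 -> inv=[12 6 10 6]
Step 4: demand=3,sold=3 ship[2->3]=2 ship[1->2]=4 ship[0->1]=3 prod=5 -> inv=[14 5 12 5]
Step 5: demand=3,sold=3 ship[2->3]=2 ship[1->2]=4 ship[0->1]=3 prod=5 -> inv=[16 4 14 4]
Step 6: demand=3,sold=3 ship[2->3]=2 ship[1->2]=4 ship[0->1]=3 prod=5 -> inv=[18 3 16 3]
Step 7: demand=3,sold=3 ship[2->3]=2 ship[1->2]=3 ship[0->1]=3 prod=5 -> inv=[20 3 17 2]

20 3 17 2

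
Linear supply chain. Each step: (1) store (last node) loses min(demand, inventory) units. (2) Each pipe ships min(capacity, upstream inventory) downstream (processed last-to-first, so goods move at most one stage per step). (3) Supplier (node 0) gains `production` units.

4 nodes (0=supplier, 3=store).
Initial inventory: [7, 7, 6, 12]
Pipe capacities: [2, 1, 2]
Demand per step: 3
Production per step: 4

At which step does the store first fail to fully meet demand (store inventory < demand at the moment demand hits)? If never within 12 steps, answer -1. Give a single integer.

Step 1: demand=3,sold=3 ship[2->3]=2 ship[1->2]=1 ship[0->1]=2 prod=4 -> [9 8 5 11]
Step 2: demand=3,sold=3 ship[2->3]=2 ship[1->2]=1 ship[0->1]=2 prod=4 -> [11 9 4 10]
Step 3: demand=3,sold=3 ship[2->3]=2 ship[1->2]=1 ship[0->1]=2 prod=4 -> [13 10 3 9]
Step 4: demand=3,sold=3 ship[2->3]=2 ship[1->2]=1 ship[0->1]=2 prod=4 -> [15 11 2 8]
Step 5: demand=3,sold=3 ship[2->3]=2 ship[1->2]=1 ship[0->1]=2 prod=4 -> [17 12 1 7]
Step 6: demand=3,sold=3 ship[2->3]=1 ship[1->2]=1 ship[0->1]=2 prod=4 -> [19 13 1 5]
Step 7: demand=3,sold=3 ship[2->3]=1 ship[1->2]=1 ship[0->1]=2 prod=4 -> [21 14 1 3]
Step 8: demand=3,sold=3 ship[2->3]=1 ship[1->2]=1 ship[0->1]=2 prod=4 -> [23 15 1 1]
Step 9: demand=3,sold=1 ship[2->3]=1 ship[1->2]=1 ship[0->1]=2 prod=4 -> [25 16 1 1]
Step 10: demand=3,sold=1 ship[2->3]=1 ship[1->2]=1 ship[0->1]=2 prod=4 -> [27 17 1 1]
Step 11: demand=3,sold=1 ship[2->3]=1 ship[1->2]=1 ship[0->1]=2 prod=4 -> [29 18 1 1]
Step 12: demand=3,sold=1 ship[2->3]=1 ship[1->2]=1 ship[0->1]=2 prod=4 -> [31 19 1 1]
First stockout at step 9

9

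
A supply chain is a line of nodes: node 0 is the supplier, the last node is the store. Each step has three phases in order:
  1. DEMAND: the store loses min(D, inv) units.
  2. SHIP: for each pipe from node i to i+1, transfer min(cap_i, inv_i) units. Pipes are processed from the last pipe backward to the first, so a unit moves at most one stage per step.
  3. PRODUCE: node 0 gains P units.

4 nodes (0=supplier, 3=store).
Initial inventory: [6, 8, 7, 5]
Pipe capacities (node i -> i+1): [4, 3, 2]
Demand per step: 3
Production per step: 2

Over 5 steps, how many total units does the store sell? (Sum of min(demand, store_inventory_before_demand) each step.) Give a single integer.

Answer: 13

Derivation:
Step 1: sold=3 (running total=3) -> [4 9 8 4]
Step 2: sold=3 (running total=6) -> [2 10 9 3]
Step 3: sold=3 (running total=9) -> [2 9 10 2]
Step 4: sold=2 (running total=11) -> [2 8 11 2]
Step 5: sold=2 (running total=13) -> [2 7 12 2]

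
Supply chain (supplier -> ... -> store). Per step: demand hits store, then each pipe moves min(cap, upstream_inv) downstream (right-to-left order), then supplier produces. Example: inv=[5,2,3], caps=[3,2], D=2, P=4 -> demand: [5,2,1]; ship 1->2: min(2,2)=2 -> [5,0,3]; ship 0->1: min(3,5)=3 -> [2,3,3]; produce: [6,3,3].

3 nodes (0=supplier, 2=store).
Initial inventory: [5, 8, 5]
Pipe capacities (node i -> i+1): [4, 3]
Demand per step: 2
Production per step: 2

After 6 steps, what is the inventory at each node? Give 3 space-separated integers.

Step 1: demand=2,sold=2 ship[1->2]=3 ship[0->1]=4 prod=2 -> inv=[3 9 6]
Step 2: demand=2,sold=2 ship[1->2]=3 ship[0->1]=3 prod=2 -> inv=[2 9 7]
Step 3: demand=2,sold=2 ship[1->2]=3 ship[0->1]=2 prod=2 -> inv=[2 8 8]
Step 4: demand=2,sold=2 ship[1->2]=3 ship[0->1]=2 prod=2 -> inv=[2 7 9]
Step 5: demand=2,sold=2 ship[1->2]=3 ship[0->1]=2 prod=2 -> inv=[2 6 10]
Step 6: demand=2,sold=2 ship[1->2]=3 ship[0->1]=2 prod=2 -> inv=[2 5 11]

2 5 11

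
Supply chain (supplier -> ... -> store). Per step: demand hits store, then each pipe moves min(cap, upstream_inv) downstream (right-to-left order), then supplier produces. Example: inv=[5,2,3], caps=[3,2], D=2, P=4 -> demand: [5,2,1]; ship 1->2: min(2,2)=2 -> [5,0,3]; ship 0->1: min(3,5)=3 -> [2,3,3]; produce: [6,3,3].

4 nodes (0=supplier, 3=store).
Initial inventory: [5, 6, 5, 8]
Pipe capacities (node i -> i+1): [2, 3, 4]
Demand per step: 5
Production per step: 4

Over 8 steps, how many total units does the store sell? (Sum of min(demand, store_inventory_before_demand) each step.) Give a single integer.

Step 1: sold=5 (running total=5) -> [7 5 4 7]
Step 2: sold=5 (running total=10) -> [9 4 3 6]
Step 3: sold=5 (running total=15) -> [11 3 3 4]
Step 4: sold=4 (running total=19) -> [13 2 3 3]
Step 5: sold=3 (running total=22) -> [15 2 2 3]
Step 6: sold=3 (running total=25) -> [17 2 2 2]
Step 7: sold=2 (running total=27) -> [19 2 2 2]
Step 8: sold=2 (running total=29) -> [21 2 2 2]

Answer: 29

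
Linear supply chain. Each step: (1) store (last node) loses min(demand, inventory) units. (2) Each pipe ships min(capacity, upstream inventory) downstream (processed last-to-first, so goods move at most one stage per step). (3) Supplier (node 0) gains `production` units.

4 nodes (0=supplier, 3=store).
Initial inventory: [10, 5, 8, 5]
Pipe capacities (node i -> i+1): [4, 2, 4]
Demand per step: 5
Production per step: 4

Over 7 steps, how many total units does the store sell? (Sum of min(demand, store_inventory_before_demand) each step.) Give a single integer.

Answer: 23

Derivation:
Step 1: sold=5 (running total=5) -> [10 7 6 4]
Step 2: sold=4 (running total=9) -> [10 9 4 4]
Step 3: sold=4 (running total=13) -> [10 11 2 4]
Step 4: sold=4 (running total=17) -> [10 13 2 2]
Step 5: sold=2 (running total=19) -> [10 15 2 2]
Step 6: sold=2 (running total=21) -> [10 17 2 2]
Step 7: sold=2 (running total=23) -> [10 19 2 2]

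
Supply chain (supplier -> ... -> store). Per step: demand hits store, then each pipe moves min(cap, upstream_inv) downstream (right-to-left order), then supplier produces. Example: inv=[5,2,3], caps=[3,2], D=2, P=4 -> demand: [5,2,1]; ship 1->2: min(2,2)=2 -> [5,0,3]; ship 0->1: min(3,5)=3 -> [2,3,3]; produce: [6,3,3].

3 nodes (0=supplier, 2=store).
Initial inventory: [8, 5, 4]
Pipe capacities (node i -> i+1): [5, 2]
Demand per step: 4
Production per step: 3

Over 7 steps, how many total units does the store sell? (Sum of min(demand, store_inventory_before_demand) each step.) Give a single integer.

Answer: 16

Derivation:
Step 1: sold=4 (running total=4) -> [6 8 2]
Step 2: sold=2 (running total=6) -> [4 11 2]
Step 3: sold=2 (running total=8) -> [3 13 2]
Step 4: sold=2 (running total=10) -> [3 14 2]
Step 5: sold=2 (running total=12) -> [3 15 2]
Step 6: sold=2 (running total=14) -> [3 16 2]
Step 7: sold=2 (running total=16) -> [3 17 2]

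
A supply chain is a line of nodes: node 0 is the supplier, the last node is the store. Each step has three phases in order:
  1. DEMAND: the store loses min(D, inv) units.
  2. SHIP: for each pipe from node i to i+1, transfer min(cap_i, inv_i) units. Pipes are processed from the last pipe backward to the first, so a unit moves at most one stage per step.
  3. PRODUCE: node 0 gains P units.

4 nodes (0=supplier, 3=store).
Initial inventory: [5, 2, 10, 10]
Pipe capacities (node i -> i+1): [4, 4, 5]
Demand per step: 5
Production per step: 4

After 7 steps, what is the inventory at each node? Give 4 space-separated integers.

Step 1: demand=5,sold=5 ship[2->3]=5 ship[1->2]=2 ship[0->1]=4 prod=4 -> inv=[5 4 7 10]
Step 2: demand=5,sold=5 ship[2->3]=5 ship[1->2]=4 ship[0->1]=4 prod=4 -> inv=[5 4 6 10]
Step 3: demand=5,sold=5 ship[2->3]=5 ship[1->2]=4 ship[0->1]=4 prod=4 -> inv=[5 4 5 10]
Step 4: demand=5,sold=5 ship[2->3]=5 ship[1->2]=4 ship[0->1]=4 prod=4 -> inv=[5 4 4 10]
Step 5: demand=5,sold=5 ship[2->3]=4 ship[1->2]=4 ship[0->1]=4 prod=4 -> inv=[5 4 4 9]
Step 6: demand=5,sold=5 ship[2->3]=4 ship[1->2]=4 ship[0->1]=4 prod=4 -> inv=[5 4 4 8]
Step 7: demand=5,sold=5 ship[2->3]=4 ship[1->2]=4 ship[0->1]=4 prod=4 -> inv=[5 4 4 7]

5 4 4 7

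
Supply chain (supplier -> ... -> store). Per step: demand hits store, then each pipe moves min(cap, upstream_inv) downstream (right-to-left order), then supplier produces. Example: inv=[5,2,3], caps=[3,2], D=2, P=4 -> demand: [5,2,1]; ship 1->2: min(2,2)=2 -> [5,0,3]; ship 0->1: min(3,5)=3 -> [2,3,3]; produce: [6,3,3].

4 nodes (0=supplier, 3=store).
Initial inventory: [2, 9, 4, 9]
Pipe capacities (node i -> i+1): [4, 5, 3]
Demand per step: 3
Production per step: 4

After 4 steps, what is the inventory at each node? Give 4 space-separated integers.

Step 1: demand=3,sold=3 ship[2->3]=3 ship[1->2]=5 ship[0->1]=2 prod=4 -> inv=[4 6 6 9]
Step 2: demand=3,sold=3 ship[2->3]=3 ship[1->2]=5 ship[0->1]=4 prod=4 -> inv=[4 5 8 9]
Step 3: demand=3,sold=3 ship[2->3]=3 ship[1->2]=5 ship[0->1]=4 prod=4 -> inv=[4 4 10 9]
Step 4: demand=3,sold=3 ship[2->3]=3 ship[1->2]=4 ship[0->1]=4 prod=4 -> inv=[4 4 11 9]

4 4 11 9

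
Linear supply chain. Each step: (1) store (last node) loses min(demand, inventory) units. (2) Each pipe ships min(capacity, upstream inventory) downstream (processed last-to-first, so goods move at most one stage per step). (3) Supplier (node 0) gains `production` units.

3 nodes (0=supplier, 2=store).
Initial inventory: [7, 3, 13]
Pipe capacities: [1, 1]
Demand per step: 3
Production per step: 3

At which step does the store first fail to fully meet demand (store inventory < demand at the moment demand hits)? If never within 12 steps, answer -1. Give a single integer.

Step 1: demand=3,sold=3 ship[1->2]=1 ship[0->1]=1 prod=3 -> [9 3 11]
Step 2: demand=3,sold=3 ship[1->2]=1 ship[0->1]=1 prod=3 -> [11 3 9]
Step 3: demand=3,sold=3 ship[1->2]=1 ship[0->1]=1 prod=3 -> [13 3 7]
Step 4: demand=3,sold=3 ship[1->2]=1 ship[0->1]=1 prod=3 -> [15 3 5]
Step 5: demand=3,sold=3 ship[1->2]=1 ship[0->1]=1 prod=3 -> [17 3 3]
Step 6: demand=3,sold=3 ship[1->2]=1 ship[0->1]=1 prod=3 -> [19 3 1]
Step 7: demand=3,sold=1 ship[1->2]=1 ship[0->1]=1 prod=3 -> [21 3 1]
Step 8: demand=3,sold=1 ship[1->2]=1 ship[0->1]=1 prod=3 -> [23 3 1]
Step 9: demand=3,sold=1 ship[1->2]=1 ship[0->1]=1 prod=3 -> [25 3 1]
Step 10: demand=3,sold=1 ship[1->2]=1 ship[0->1]=1 prod=3 -> [27 3 1]
Step 11: demand=3,sold=1 ship[1->2]=1 ship[0->1]=1 prod=3 -> [29 3 1]
Step 12: demand=3,sold=1 ship[1->2]=1 ship[0->1]=1 prod=3 -> [31 3 1]
First stockout at step 7

7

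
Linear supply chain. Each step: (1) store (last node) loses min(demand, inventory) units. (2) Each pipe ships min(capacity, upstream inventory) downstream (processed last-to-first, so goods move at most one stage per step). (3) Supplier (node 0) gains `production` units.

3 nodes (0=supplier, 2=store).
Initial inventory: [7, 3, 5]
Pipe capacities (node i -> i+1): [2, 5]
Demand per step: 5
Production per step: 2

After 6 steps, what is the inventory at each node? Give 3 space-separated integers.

Step 1: demand=5,sold=5 ship[1->2]=3 ship[0->1]=2 prod=2 -> inv=[7 2 3]
Step 2: demand=5,sold=3 ship[1->2]=2 ship[0->1]=2 prod=2 -> inv=[7 2 2]
Step 3: demand=5,sold=2 ship[1->2]=2 ship[0->1]=2 prod=2 -> inv=[7 2 2]
Step 4: demand=5,sold=2 ship[1->2]=2 ship[0->1]=2 prod=2 -> inv=[7 2 2]
Step 5: demand=5,sold=2 ship[1->2]=2 ship[0->1]=2 prod=2 -> inv=[7 2 2]
Step 6: demand=5,sold=2 ship[1->2]=2 ship[0->1]=2 prod=2 -> inv=[7 2 2]

7 2 2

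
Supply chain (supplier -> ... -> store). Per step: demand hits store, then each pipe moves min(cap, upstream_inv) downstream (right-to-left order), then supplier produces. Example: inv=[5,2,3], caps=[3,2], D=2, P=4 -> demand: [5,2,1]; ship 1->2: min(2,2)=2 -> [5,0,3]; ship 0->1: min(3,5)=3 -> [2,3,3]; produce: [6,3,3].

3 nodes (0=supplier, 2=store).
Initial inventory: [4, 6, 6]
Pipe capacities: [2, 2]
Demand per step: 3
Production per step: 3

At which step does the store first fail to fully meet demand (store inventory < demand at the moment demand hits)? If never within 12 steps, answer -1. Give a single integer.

Step 1: demand=3,sold=3 ship[1->2]=2 ship[0->1]=2 prod=3 -> [5 6 5]
Step 2: demand=3,sold=3 ship[1->2]=2 ship[0->1]=2 prod=3 -> [6 6 4]
Step 3: demand=3,sold=3 ship[1->2]=2 ship[0->1]=2 prod=3 -> [7 6 3]
Step 4: demand=3,sold=3 ship[1->2]=2 ship[0->1]=2 prod=3 -> [8 6 2]
Step 5: demand=3,sold=2 ship[1->2]=2 ship[0->1]=2 prod=3 -> [9 6 2]
Step 6: demand=3,sold=2 ship[1->2]=2 ship[0->1]=2 prod=3 -> [10 6 2]
Step 7: demand=3,sold=2 ship[1->2]=2 ship[0->1]=2 prod=3 -> [11 6 2]
Step 8: demand=3,sold=2 ship[1->2]=2 ship[0->1]=2 prod=3 -> [12 6 2]
Step 9: demand=3,sold=2 ship[1->2]=2 ship[0->1]=2 prod=3 -> [13 6 2]
Step 10: demand=3,sold=2 ship[1->2]=2 ship[0->1]=2 prod=3 -> [14 6 2]
Step 11: demand=3,sold=2 ship[1->2]=2 ship[0->1]=2 prod=3 -> [15 6 2]
Step 12: demand=3,sold=2 ship[1->2]=2 ship[0->1]=2 prod=3 -> [16 6 2]
First stockout at step 5

5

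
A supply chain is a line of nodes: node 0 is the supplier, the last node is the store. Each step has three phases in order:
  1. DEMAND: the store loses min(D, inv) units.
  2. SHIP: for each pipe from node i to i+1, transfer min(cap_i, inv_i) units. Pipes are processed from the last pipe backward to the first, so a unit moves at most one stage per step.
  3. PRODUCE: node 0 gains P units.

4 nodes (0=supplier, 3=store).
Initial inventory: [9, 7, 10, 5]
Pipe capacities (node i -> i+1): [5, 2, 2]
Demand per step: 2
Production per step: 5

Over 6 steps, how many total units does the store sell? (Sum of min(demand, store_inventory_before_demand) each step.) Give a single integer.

Step 1: sold=2 (running total=2) -> [9 10 10 5]
Step 2: sold=2 (running total=4) -> [9 13 10 5]
Step 3: sold=2 (running total=6) -> [9 16 10 5]
Step 4: sold=2 (running total=8) -> [9 19 10 5]
Step 5: sold=2 (running total=10) -> [9 22 10 5]
Step 6: sold=2 (running total=12) -> [9 25 10 5]

Answer: 12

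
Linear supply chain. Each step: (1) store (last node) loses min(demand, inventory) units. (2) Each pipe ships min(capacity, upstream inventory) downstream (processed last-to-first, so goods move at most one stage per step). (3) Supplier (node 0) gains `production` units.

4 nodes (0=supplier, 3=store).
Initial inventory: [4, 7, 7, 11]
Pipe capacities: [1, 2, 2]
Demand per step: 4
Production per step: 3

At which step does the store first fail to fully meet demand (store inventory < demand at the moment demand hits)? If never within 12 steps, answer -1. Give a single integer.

Step 1: demand=4,sold=4 ship[2->3]=2 ship[1->2]=2 ship[0->1]=1 prod=3 -> [6 6 7 9]
Step 2: demand=4,sold=4 ship[2->3]=2 ship[1->2]=2 ship[0->1]=1 prod=3 -> [8 5 7 7]
Step 3: demand=4,sold=4 ship[2->3]=2 ship[1->2]=2 ship[0->1]=1 prod=3 -> [10 4 7 5]
Step 4: demand=4,sold=4 ship[2->3]=2 ship[1->2]=2 ship[0->1]=1 prod=3 -> [12 3 7 3]
Step 5: demand=4,sold=3 ship[2->3]=2 ship[1->2]=2 ship[0->1]=1 prod=3 -> [14 2 7 2]
Step 6: demand=4,sold=2 ship[2->3]=2 ship[1->2]=2 ship[0->1]=1 prod=3 -> [16 1 7 2]
Step 7: demand=4,sold=2 ship[2->3]=2 ship[1->2]=1 ship[0->1]=1 prod=3 -> [18 1 6 2]
Step 8: demand=4,sold=2 ship[2->3]=2 ship[1->2]=1 ship[0->1]=1 prod=3 -> [20 1 5 2]
Step 9: demand=4,sold=2 ship[2->3]=2 ship[1->2]=1 ship[0->1]=1 prod=3 -> [22 1 4 2]
Step 10: demand=4,sold=2 ship[2->3]=2 ship[1->2]=1 ship[0->1]=1 prod=3 -> [24 1 3 2]
Step 11: demand=4,sold=2 ship[2->3]=2 ship[1->2]=1 ship[0->1]=1 prod=3 -> [26 1 2 2]
Step 12: demand=4,sold=2 ship[2->3]=2 ship[1->2]=1 ship[0->1]=1 prod=3 -> [28 1 1 2]
First stockout at step 5

5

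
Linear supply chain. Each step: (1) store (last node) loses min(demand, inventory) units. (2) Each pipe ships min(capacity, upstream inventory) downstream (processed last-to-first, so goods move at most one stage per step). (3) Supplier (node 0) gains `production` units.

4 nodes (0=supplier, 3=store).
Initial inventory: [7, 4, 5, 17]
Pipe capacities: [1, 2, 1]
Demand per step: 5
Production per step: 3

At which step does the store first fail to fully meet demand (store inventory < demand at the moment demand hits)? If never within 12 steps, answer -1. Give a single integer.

Step 1: demand=5,sold=5 ship[2->3]=1 ship[1->2]=2 ship[0->1]=1 prod=3 -> [9 3 6 13]
Step 2: demand=5,sold=5 ship[2->3]=1 ship[1->2]=2 ship[0->1]=1 prod=3 -> [11 2 7 9]
Step 3: demand=5,sold=5 ship[2->3]=1 ship[1->2]=2 ship[0->1]=1 prod=3 -> [13 1 8 5]
Step 4: demand=5,sold=5 ship[2->3]=1 ship[1->2]=1 ship[0->1]=1 prod=3 -> [15 1 8 1]
Step 5: demand=5,sold=1 ship[2->3]=1 ship[1->2]=1 ship[0->1]=1 prod=3 -> [17 1 8 1]
Step 6: demand=5,sold=1 ship[2->3]=1 ship[1->2]=1 ship[0->1]=1 prod=3 -> [19 1 8 1]
Step 7: demand=5,sold=1 ship[2->3]=1 ship[1->2]=1 ship[0->1]=1 prod=3 -> [21 1 8 1]
Step 8: demand=5,sold=1 ship[2->3]=1 ship[1->2]=1 ship[0->1]=1 prod=3 -> [23 1 8 1]
Step 9: demand=5,sold=1 ship[2->3]=1 ship[1->2]=1 ship[0->1]=1 prod=3 -> [25 1 8 1]
Step 10: demand=5,sold=1 ship[2->3]=1 ship[1->2]=1 ship[0->1]=1 prod=3 -> [27 1 8 1]
Step 11: demand=5,sold=1 ship[2->3]=1 ship[1->2]=1 ship[0->1]=1 prod=3 -> [29 1 8 1]
Step 12: demand=5,sold=1 ship[2->3]=1 ship[1->2]=1 ship[0->1]=1 prod=3 -> [31 1 8 1]
First stockout at step 5

5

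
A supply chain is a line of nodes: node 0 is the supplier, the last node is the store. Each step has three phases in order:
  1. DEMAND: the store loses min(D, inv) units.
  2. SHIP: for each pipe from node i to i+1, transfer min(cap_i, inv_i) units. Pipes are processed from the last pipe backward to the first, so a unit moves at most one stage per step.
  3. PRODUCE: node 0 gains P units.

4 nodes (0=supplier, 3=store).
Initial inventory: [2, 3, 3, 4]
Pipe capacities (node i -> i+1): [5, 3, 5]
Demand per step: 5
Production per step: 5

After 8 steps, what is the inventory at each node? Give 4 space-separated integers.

Step 1: demand=5,sold=4 ship[2->3]=3 ship[1->2]=3 ship[0->1]=2 prod=5 -> inv=[5 2 3 3]
Step 2: demand=5,sold=3 ship[2->3]=3 ship[1->2]=2 ship[0->1]=5 prod=5 -> inv=[5 5 2 3]
Step 3: demand=5,sold=3 ship[2->3]=2 ship[1->2]=3 ship[0->1]=5 prod=5 -> inv=[5 7 3 2]
Step 4: demand=5,sold=2 ship[2->3]=3 ship[1->2]=3 ship[0->1]=5 prod=5 -> inv=[5 9 3 3]
Step 5: demand=5,sold=3 ship[2->3]=3 ship[1->2]=3 ship[0->1]=5 prod=5 -> inv=[5 11 3 3]
Step 6: demand=5,sold=3 ship[2->3]=3 ship[1->2]=3 ship[0->1]=5 prod=5 -> inv=[5 13 3 3]
Step 7: demand=5,sold=3 ship[2->3]=3 ship[1->2]=3 ship[0->1]=5 prod=5 -> inv=[5 15 3 3]
Step 8: demand=5,sold=3 ship[2->3]=3 ship[1->2]=3 ship[0->1]=5 prod=5 -> inv=[5 17 3 3]

5 17 3 3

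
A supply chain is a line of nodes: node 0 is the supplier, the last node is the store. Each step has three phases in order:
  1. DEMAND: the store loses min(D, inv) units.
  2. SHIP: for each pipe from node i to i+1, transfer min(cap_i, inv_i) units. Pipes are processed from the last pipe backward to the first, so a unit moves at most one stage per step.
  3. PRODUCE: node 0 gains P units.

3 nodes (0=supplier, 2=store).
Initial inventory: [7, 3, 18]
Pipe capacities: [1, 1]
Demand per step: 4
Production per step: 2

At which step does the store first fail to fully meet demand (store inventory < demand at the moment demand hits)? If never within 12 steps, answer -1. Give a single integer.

Step 1: demand=4,sold=4 ship[1->2]=1 ship[0->1]=1 prod=2 -> [8 3 15]
Step 2: demand=4,sold=4 ship[1->2]=1 ship[0->1]=1 prod=2 -> [9 3 12]
Step 3: demand=4,sold=4 ship[1->2]=1 ship[0->1]=1 prod=2 -> [10 3 9]
Step 4: demand=4,sold=4 ship[1->2]=1 ship[0->1]=1 prod=2 -> [11 3 6]
Step 5: demand=4,sold=4 ship[1->2]=1 ship[0->1]=1 prod=2 -> [12 3 3]
Step 6: demand=4,sold=3 ship[1->2]=1 ship[0->1]=1 prod=2 -> [13 3 1]
Step 7: demand=4,sold=1 ship[1->2]=1 ship[0->1]=1 prod=2 -> [14 3 1]
Step 8: demand=4,sold=1 ship[1->2]=1 ship[0->1]=1 prod=2 -> [15 3 1]
Step 9: demand=4,sold=1 ship[1->2]=1 ship[0->1]=1 prod=2 -> [16 3 1]
Step 10: demand=4,sold=1 ship[1->2]=1 ship[0->1]=1 prod=2 -> [17 3 1]
Step 11: demand=4,sold=1 ship[1->2]=1 ship[0->1]=1 prod=2 -> [18 3 1]
Step 12: demand=4,sold=1 ship[1->2]=1 ship[0->1]=1 prod=2 -> [19 3 1]
First stockout at step 6

6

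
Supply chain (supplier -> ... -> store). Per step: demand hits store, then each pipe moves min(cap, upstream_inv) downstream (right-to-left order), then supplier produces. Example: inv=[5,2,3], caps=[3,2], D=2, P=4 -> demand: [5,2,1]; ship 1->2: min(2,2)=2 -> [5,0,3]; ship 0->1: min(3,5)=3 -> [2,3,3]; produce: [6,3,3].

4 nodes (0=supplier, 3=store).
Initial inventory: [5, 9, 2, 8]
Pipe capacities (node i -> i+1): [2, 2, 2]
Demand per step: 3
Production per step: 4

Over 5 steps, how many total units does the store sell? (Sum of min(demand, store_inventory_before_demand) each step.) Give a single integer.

Answer: 15

Derivation:
Step 1: sold=3 (running total=3) -> [7 9 2 7]
Step 2: sold=3 (running total=6) -> [9 9 2 6]
Step 3: sold=3 (running total=9) -> [11 9 2 5]
Step 4: sold=3 (running total=12) -> [13 9 2 4]
Step 5: sold=3 (running total=15) -> [15 9 2 3]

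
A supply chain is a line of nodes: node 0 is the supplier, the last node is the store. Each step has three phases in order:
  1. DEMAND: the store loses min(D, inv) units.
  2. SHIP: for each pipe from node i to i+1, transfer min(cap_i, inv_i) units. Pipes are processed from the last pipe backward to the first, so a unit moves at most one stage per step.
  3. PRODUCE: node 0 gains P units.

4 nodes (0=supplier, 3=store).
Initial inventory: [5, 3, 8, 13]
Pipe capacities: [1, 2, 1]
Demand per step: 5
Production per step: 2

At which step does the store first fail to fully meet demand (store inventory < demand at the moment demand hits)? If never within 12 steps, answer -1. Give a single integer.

Step 1: demand=5,sold=5 ship[2->3]=1 ship[1->2]=2 ship[0->1]=1 prod=2 -> [6 2 9 9]
Step 2: demand=5,sold=5 ship[2->3]=1 ship[1->2]=2 ship[0->1]=1 prod=2 -> [7 1 10 5]
Step 3: demand=5,sold=5 ship[2->3]=1 ship[1->2]=1 ship[0->1]=1 prod=2 -> [8 1 10 1]
Step 4: demand=5,sold=1 ship[2->3]=1 ship[1->2]=1 ship[0->1]=1 prod=2 -> [9 1 10 1]
Step 5: demand=5,sold=1 ship[2->3]=1 ship[1->2]=1 ship[0->1]=1 prod=2 -> [10 1 10 1]
Step 6: demand=5,sold=1 ship[2->3]=1 ship[1->2]=1 ship[0->1]=1 prod=2 -> [11 1 10 1]
Step 7: demand=5,sold=1 ship[2->3]=1 ship[1->2]=1 ship[0->1]=1 prod=2 -> [12 1 10 1]
Step 8: demand=5,sold=1 ship[2->3]=1 ship[1->2]=1 ship[0->1]=1 prod=2 -> [13 1 10 1]
Step 9: demand=5,sold=1 ship[2->3]=1 ship[1->2]=1 ship[0->1]=1 prod=2 -> [14 1 10 1]
Step 10: demand=5,sold=1 ship[2->3]=1 ship[1->2]=1 ship[0->1]=1 prod=2 -> [15 1 10 1]
Step 11: demand=5,sold=1 ship[2->3]=1 ship[1->2]=1 ship[0->1]=1 prod=2 -> [16 1 10 1]
Step 12: demand=5,sold=1 ship[2->3]=1 ship[1->2]=1 ship[0->1]=1 prod=2 -> [17 1 10 1]
First stockout at step 4

4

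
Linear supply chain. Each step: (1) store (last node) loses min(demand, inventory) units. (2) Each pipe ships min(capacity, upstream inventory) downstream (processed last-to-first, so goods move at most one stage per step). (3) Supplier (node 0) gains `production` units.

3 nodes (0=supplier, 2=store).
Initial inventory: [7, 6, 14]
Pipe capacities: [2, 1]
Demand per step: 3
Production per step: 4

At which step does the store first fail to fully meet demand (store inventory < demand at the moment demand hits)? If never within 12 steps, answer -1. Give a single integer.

Step 1: demand=3,sold=3 ship[1->2]=1 ship[0->1]=2 prod=4 -> [9 7 12]
Step 2: demand=3,sold=3 ship[1->2]=1 ship[0->1]=2 prod=4 -> [11 8 10]
Step 3: demand=3,sold=3 ship[1->2]=1 ship[0->1]=2 prod=4 -> [13 9 8]
Step 4: demand=3,sold=3 ship[1->2]=1 ship[0->1]=2 prod=4 -> [15 10 6]
Step 5: demand=3,sold=3 ship[1->2]=1 ship[0->1]=2 prod=4 -> [17 11 4]
Step 6: demand=3,sold=3 ship[1->2]=1 ship[0->1]=2 prod=4 -> [19 12 2]
Step 7: demand=3,sold=2 ship[1->2]=1 ship[0->1]=2 prod=4 -> [21 13 1]
Step 8: demand=3,sold=1 ship[1->2]=1 ship[0->1]=2 prod=4 -> [23 14 1]
Step 9: demand=3,sold=1 ship[1->2]=1 ship[0->1]=2 prod=4 -> [25 15 1]
Step 10: demand=3,sold=1 ship[1->2]=1 ship[0->1]=2 prod=4 -> [27 16 1]
Step 11: demand=3,sold=1 ship[1->2]=1 ship[0->1]=2 prod=4 -> [29 17 1]
Step 12: demand=3,sold=1 ship[1->2]=1 ship[0->1]=2 prod=4 -> [31 18 1]
First stockout at step 7

7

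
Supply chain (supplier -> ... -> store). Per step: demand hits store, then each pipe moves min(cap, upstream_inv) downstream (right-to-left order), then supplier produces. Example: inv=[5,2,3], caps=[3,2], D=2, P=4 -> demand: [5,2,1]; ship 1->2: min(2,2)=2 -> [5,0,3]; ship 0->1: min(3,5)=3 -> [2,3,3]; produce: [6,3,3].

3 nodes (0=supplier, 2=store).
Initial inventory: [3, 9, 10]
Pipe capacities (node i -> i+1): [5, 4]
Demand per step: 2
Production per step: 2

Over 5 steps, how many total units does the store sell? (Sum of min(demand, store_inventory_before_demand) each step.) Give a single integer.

Answer: 10

Derivation:
Step 1: sold=2 (running total=2) -> [2 8 12]
Step 2: sold=2 (running total=4) -> [2 6 14]
Step 3: sold=2 (running total=6) -> [2 4 16]
Step 4: sold=2 (running total=8) -> [2 2 18]
Step 5: sold=2 (running total=10) -> [2 2 18]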